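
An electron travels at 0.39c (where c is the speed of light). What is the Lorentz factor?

v/c = 0.39, so (v/c)² = 0.1521
1 - (v/c)² = 0.8479
γ = 1/√(0.8479) = 1.086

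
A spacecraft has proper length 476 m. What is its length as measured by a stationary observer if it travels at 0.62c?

Proper length L₀ = 476 m
γ = 1/√(1 - 0.62²) = 1.2745
L = L₀/γ = 476/1.2745 = 373.5 m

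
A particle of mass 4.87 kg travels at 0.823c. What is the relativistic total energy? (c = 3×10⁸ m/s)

γ = 1/√(1 - 0.823²) = 1.7604
mc² = 4.87 × (3×10⁸)² = 4.383×10¹⁷ J
E = γmc² = 1.7604 × 4.383×10¹⁷ = 7.716×10¹⁷ J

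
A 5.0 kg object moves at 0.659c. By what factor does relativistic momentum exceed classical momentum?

p_rel = γmv, p_class = mv
Ratio = γ = 1/√(1 - 0.659²) = 1.330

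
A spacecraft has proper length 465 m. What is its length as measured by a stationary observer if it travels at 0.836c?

Proper length L₀ = 465 m
γ = 1/√(1 - 0.836²) = 1.822
L = L₀/γ = 465/1.822 = 255.2 m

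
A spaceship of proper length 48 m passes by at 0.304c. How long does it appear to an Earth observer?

Proper length L₀ = 48 m
γ = 1/√(1 - 0.304²) = 1.0497
L = L₀/γ = 48/1.0497 = 45.73 m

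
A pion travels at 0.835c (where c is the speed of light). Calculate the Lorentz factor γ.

v/c = 0.835, so (v/c)² = 0.697225
1 - (v/c)² = 0.302775
γ = 1/√(0.302775) = 1.817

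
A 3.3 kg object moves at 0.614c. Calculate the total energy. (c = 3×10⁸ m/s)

γ = 1/√(1 - 0.614²) = 1.267
mc² = 3.3 × (3×10⁸)² = 2.970×10¹⁷ J
E = γmc² = 1.267 × 2.970×10¹⁷ = 3.763×10¹⁷ J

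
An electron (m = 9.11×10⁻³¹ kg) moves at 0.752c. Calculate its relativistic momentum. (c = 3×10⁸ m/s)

γ = 1/√(1 - 0.752²) = 1.517
v = 0.752 × 3×10⁸ = 2.256×10⁸ m/s
p = γmv = 1.517 × 9.11×10⁻³¹ × 2.256×10⁸ = 3.118×10⁻²² kg·m/s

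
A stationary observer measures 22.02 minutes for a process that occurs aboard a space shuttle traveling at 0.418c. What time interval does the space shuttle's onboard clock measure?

Dilated time Δt = 22.02 minutes
γ = 1/√(1 - 0.418²) = 1.101
Δt₀ = Δt/γ = 22.02/1.101 = 20.00 minutes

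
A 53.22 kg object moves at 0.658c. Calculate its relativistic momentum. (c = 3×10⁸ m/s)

γ = 1/√(1 - 0.658²) = 1.328
v = 0.658 × 3×10⁸ = 1.974×10⁸ m/s
p = γmv = 1.328 × 53.22 × 1.974×10⁸ = 1.395×10¹⁰ kg·m/s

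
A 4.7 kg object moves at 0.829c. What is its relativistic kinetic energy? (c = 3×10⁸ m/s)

γ = 1/√(1 - 0.829²) = 1.7881
γ - 1 = 0.7881
KE = (γ-1)mc² = 0.7881 × 4.7 × (3×10⁸)² = 3.334×10¹⁷ J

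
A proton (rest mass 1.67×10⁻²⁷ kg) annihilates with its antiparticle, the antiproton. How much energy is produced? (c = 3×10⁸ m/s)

Both particles have the same rest mass, so total mass = 2m
E = 2m·c² = 2 × 1.67×10⁻²⁷ × (3×10⁸)²
= 2 × 1.67×10⁻²⁷ × 9×10¹⁶
= 3.006×10⁻¹⁰ J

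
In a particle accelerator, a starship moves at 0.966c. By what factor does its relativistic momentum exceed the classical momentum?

p_rel = γmv, p_class = mv
Ratio = γ = 1/√(1 - 0.966²)
= 1/√(0.066844) = 3.868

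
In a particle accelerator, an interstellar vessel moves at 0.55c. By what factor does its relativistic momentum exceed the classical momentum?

p_rel = γmv, p_class = mv
Ratio = γ = 1/√(1 - 0.55²)
= 1/√(0.6975) = 1.197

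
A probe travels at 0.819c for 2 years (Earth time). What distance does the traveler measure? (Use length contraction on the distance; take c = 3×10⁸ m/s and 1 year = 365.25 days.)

Earth distance: d = v × t = 0.819c × 2 yr = 1.551×10¹⁶ m
γ = 1.743
d' = d/γ = 1.551×10¹⁶/1.743 = 8.898×10¹⁵ m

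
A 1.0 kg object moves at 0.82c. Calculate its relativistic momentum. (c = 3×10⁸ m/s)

γ = 1/√(1 - 0.82²) = 1.747
v = 0.82 × 3×10⁸ = 2.460×10⁸ m/s
p = γmv = 1.747 × 1.0 × 2.460×10⁸ = 4.298×10⁸ kg·m/s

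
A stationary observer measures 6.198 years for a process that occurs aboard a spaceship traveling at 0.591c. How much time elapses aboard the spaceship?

Dilated time Δt = 6.198 years
γ = 1/√(1 - 0.591²) = 1.2397
Δt₀ = Δt/γ = 6.198/1.2397 = 5.000 years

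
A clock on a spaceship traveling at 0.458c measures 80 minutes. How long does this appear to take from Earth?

Proper time Δt₀ = 80 minutes
γ = 1/√(1 - 0.458²) = 1.1249
Δt = γΔt₀ = 1.1249 × 80 = 89.99 minutes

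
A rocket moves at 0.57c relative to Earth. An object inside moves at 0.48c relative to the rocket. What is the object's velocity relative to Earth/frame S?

u = (u' + v)/(1 + u'v/c²)
Numerator: 0.48 + 0.57 = 1.05
Denominator: 1 + 0.2736 = 1.2736
u = 1.05/1.2736 = 0.8244c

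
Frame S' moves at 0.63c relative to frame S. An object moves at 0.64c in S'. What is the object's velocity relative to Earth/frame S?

u = (u' + v)/(1 + u'v/c²)
Numerator: 0.64 + 0.63 = 1.27
Denominator: 1 + 0.4032 = 1.4032
u = 1.27/1.4032 = 0.9051c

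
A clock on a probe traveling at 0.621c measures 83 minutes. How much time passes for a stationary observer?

Proper time Δt₀ = 83 minutes
γ = 1/√(1 - 0.621²) = 1.276
Δt = γΔt₀ = 1.276 × 83 = 105.9 minutes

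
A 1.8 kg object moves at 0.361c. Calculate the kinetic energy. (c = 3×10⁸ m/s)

γ = 1/√(1 - 0.361²) = 1.07231
γ - 1 = 0.07231
KE = (γ-1)mc² = 0.07231 × 1.8 × (3×10⁸)² = 1.171×10¹⁶ J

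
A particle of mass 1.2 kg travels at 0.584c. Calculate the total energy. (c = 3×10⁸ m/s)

γ = 1/√(1 - 0.584²) = 1.2319
mc² = 1.2 × (3×10⁸)² = 1.080×10¹⁷ J
E = γmc² = 1.2319 × 1.080×10¹⁷ = 1.330×10¹⁷ J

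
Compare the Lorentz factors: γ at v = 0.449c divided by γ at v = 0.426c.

γ₁ = 1/√(1 - 0.449²) = 1.119
γ₂ = 1/√(1 - 0.426²) = 1.105
γ₁/γ₂ = 1.119/1.105 = 1.013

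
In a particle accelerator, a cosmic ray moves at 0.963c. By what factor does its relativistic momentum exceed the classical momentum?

p_rel = γmv, p_class = mv
Ratio = γ = 1/√(1 - 0.963²)
= 1/√(0.072631) = 3.711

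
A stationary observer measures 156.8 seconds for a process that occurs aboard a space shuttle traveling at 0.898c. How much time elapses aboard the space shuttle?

Dilated time Δt = 156.8 seconds
γ = 1/√(1 - 0.898²) = 2.2728
Δt₀ = Δt/γ = 156.8/2.2728 = 68.99 seconds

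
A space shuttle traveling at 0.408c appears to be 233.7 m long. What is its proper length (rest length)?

Contracted length L = 233.7 m
γ = 1/√(1 - 0.408²) = 1.0953
L₀ = γL = 1.0953 × 233.7 = 256.0 m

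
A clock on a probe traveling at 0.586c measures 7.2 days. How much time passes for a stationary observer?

Proper time Δt₀ = 7.2 days
γ = 1/√(1 - 0.586²) = 1.234
Δt = γΔt₀ = 1.234 × 7.2 = 8.885 days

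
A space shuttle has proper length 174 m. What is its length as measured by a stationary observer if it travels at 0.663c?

Proper length L₀ = 174 m
γ = 1/√(1 - 0.663²) = 1.3358
L = L₀/γ = 174/1.3358 = 130.3 m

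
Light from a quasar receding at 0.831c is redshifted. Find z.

β = 0.831
(1+β)/(1-β) = 1.831/0.169 = 10.834
√(10.834) = 3.292
z = 3.292 - 1 = 2.292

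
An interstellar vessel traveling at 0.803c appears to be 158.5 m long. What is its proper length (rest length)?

Contracted length L = 158.5 m
γ = 1/√(1 - 0.803²) = 1.6779
L₀ = γL = 1.6779 × 158.5 = 265.9 m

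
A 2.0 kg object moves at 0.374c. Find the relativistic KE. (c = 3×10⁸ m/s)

γ = 1/√(1 - 0.374²) = 1.07825
γ - 1 = 0.07825
KE = (γ-1)mc² = 0.07825 × 2.0 × (3×10⁸)² = 1.409×10¹⁶ J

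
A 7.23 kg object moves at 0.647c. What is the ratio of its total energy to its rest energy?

E = γmc², E₀ = mc²
E/E₀ = γ = 1/√(1 - 0.647²) = 1.311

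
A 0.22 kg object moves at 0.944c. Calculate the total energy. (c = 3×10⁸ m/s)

γ = 1/√(1 - 0.944²) = 3.031
mc² = 0.22 × (3×10⁸)² = 1.980×10¹⁶ J
E = γmc² = 3.031 × 1.980×10¹⁶ = 6.001×10¹⁶ J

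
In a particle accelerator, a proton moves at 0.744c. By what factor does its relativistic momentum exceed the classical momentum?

p_rel = γmv, p_class = mv
Ratio = γ = 1/√(1 - 0.744²)
= 1/√(0.446464) = 1.497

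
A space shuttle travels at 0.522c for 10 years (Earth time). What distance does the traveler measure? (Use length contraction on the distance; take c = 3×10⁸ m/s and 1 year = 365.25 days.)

Earth distance: d = v × t = 0.522c × 10 yr = 4.9419×10¹⁶ m
γ = 1.1724
d' = d/γ = 4.9419×10¹⁶/1.1724 = 4.215×10¹⁶ m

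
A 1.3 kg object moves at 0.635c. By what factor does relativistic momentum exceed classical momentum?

p_rel = γmv, p_class = mv
Ratio = γ = 1/√(1 - 0.635²) = 1.294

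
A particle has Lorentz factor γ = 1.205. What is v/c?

From γ = 1/√(1 - v²/c²):
1/γ² = 1/1.205² = 0.6887
v²/c² = 1 - 0.6887 = 0.3113
v/c = √(0.3113) = 0.5579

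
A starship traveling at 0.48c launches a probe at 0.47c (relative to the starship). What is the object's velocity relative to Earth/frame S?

u = (u' + v)/(1 + u'v/c²)
Numerator: 0.47 + 0.48 = 0.95
Denominator: 1 + 0.2256 = 1.2256
u = 0.95/1.2256 = 0.7751c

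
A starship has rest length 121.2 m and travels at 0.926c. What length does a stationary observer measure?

Proper length L₀ = 121.2 m
γ = 1/√(1 - 0.926²) = 2.6488
L = L₀/γ = 121.2/2.6488 = 45.76 m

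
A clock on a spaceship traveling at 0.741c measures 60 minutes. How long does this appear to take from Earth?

Proper time Δt₀ = 60 minutes
γ = 1/√(1 - 0.741²) = 1.4892
Δt = γΔt₀ = 1.4892 × 60 = 89.35 minutes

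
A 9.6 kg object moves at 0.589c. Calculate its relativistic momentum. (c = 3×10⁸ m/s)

γ = 1/√(1 - 0.589²) = 1.2374
v = 0.589 × 3×10⁸ = 1.767×10⁸ m/s
p = γmv = 1.2374 × 9.6 × 1.767×10⁸ = 2.099×10⁹ kg·m/s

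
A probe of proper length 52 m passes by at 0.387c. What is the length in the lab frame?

Proper length L₀ = 52 m
γ = 1/√(1 - 0.387²) = 1.0845
L = L₀/γ = 52/1.0845 = 47.95 m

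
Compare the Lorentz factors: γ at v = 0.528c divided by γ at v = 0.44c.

γ₁ = 1/√(1 - 0.528²) = 1.178
γ₂ = 1/√(1 - 0.44²) = 1.114
γ₁/γ₂ = 1.178/1.114 = 1.057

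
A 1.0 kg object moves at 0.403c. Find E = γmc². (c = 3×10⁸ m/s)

γ = 1/√(1 - 0.403²) = 1.0927
mc² = 1.0 × (3×10⁸)² = 9.000×10¹⁶ J
E = γmc² = 1.0927 × 9.000×10¹⁶ = 9.834×10¹⁶ J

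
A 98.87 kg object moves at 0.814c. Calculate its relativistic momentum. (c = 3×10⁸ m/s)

γ = 1/√(1 - 0.814²) = 1.7216
v = 0.814 × 3×10⁸ = 2.442×10⁸ m/s
p = γmv = 1.7216 × 98.87 × 2.442×10⁸ = 4.157×10¹⁰ kg·m/s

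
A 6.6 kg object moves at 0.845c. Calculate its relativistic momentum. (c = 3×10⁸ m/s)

γ = 1/√(1 - 0.845²) = 1.870
v = 0.845 × 3×10⁸ = 2.535×10⁸ m/s
p = γmv = 1.870 × 6.6 × 2.535×10⁸ = 3.129×10⁹ kg·m/s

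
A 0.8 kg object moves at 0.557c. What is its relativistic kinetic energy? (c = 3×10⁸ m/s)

γ = 1/√(1 - 0.557²) = 1.20408
γ - 1 = 0.20408
KE = (γ-1)mc² = 0.20408 × 0.8 × (3×10⁸)² = 1.469×10¹⁶ J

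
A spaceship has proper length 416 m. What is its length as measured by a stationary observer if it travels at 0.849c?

Proper length L₀ = 416 m
γ = 1/√(1 - 0.849²) = 1.893
L = L₀/γ = 416/1.893 = 219.8 m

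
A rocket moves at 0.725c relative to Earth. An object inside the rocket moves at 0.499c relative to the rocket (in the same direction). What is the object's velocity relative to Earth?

u = (u' + v)/(1 + u'v/c²)
Numerator: 0.499 + 0.725 = 1.224
Denominator: 1 + 0.361775 = 1.361775
u = 1.224/1.361775 = 0.8988c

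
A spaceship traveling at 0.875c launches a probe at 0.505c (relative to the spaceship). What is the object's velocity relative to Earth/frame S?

u = (u' + v)/(1 + u'v/c²)
Numerator: 0.505 + 0.875 = 1.38
Denominator: 1 + 0.441875 = 1.441875
u = 1.38/1.441875 = 0.9571c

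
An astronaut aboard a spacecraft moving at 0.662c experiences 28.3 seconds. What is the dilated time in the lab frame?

Proper time Δt₀ = 28.3 seconds
γ = 1/√(1 - 0.662²) = 1.3342
Δt = γΔt₀ = 1.3342 × 28.3 = 37.76 seconds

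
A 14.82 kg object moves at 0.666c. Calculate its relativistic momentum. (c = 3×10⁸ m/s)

γ = 1/√(1 - 0.666²) = 1.34057
v = 0.666 × 3×10⁸ = 1.998×10⁸ m/s
p = γmv = 1.34057 × 14.82 × 1.998×10⁸ = 3.969×10⁹ kg·m/s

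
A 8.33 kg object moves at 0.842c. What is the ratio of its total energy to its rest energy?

E = γmc², E₀ = mc²
E/E₀ = γ = 1/√(1 - 0.842²) = 1.854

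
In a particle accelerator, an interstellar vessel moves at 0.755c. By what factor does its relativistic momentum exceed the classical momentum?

p_rel = γmv, p_class = mv
Ratio = γ = 1/√(1 - 0.755²)
= 1/√(0.429975) = 1.525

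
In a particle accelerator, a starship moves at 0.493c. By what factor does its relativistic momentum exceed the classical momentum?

p_rel = γmv, p_class = mv
Ratio = γ = 1/√(1 - 0.493²)
= 1/√(0.756951) = 1.149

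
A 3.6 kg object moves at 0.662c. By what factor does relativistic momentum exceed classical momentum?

p_rel = γmv, p_class = mv
Ratio = γ = 1/√(1 - 0.662²) = 1.334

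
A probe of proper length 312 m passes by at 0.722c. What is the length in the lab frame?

Proper length L₀ = 312 m
γ = 1/√(1 - 0.722²) = 1.445
L = L₀/γ = 312/1.445 = 215.9 m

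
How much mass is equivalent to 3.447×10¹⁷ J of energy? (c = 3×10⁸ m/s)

From E = mc², we get m = E/c²
c² = (3×10⁸)² = 9×10¹⁶ m²/s²
m = 3.447×10¹⁷ / 9×10¹⁶ = 3.830 kg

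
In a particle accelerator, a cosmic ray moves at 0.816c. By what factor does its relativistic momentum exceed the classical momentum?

p_rel = γmv, p_class = mv
Ratio = γ = 1/√(1 - 0.816²)
= 1/√(0.334144) = 1.730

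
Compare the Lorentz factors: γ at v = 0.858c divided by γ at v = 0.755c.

γ₁ = 1/√(1 - 0.858²) = 1.947
γ₂ = 1/√(1 - 0.755²) = 1.525
γ₁/γ₂ = 1.947/1.525 = 1.277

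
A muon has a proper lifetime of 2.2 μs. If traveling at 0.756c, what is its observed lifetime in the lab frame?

Proper lifetime τ₀ = 2.2 μs
γ = 1/√(1 - 0.756²) = 1.5277
τ = γτ₀ = 1.5277 × 2.2 μs = 3.361 μs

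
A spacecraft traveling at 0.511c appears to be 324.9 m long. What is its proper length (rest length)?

Contracted length L = 324.9 m
γ = 1/√(1 - 0.511²) = 1.1634
L₀ = γL = 1.1634 × 324.9 = 378.0 m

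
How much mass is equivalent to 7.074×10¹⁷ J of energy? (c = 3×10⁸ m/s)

From E = mc², we get m = E/c²
c² = (3×10⁸)² = 9×10¹⁶ m²/s²
m = 7.074×10¹⁷ / 9×10¹⁶ = 7.860 kg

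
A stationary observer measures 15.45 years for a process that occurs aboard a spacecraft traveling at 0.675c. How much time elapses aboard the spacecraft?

Dilated time Δt = 15.45 years
γ = 1/√(1 - 0.675²) = 1.355
Δt₀ = Δt/γ = 15.45/1.355 = 11.40 years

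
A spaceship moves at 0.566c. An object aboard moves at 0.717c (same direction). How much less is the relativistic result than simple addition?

Classical: u' + v = 0.717 + 0.566 = 1.283c
Relativistic: u = (0.717 + 0.566)/(1 + 0.405822) = 1.283/1.405822 = 0.9126c
Difference: 1.283 - 0.9126 = 0.3704c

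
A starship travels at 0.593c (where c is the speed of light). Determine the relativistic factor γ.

v/c = 0.593, so (v/c)² = 0.351649
1 - (v/c)² = 0.648351
γ = 1/√(0.648351) = 1.242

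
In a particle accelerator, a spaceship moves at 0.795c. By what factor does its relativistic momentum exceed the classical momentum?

p_rel = γmv, p_class = mv
Ratio = γ = 1/√(1 - 0.795²)
= 1/√(0.367975) = 1.649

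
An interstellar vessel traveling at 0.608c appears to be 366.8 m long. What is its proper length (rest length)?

Contracted length L = 366.8 m
γ = 1/√(1 - 0.608²) = 1.2595
L₀ = γL = 1.2595 × 366.8 = 462.0 m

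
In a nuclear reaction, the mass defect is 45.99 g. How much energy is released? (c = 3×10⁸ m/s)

Convert mass defect: Δm = 45.99 g = 0.04599 kg
E = Δm·c² = 0.04599 × (3×10⁸)²
= 0.04599 × 9×10¹⁶ = 4.139×10¹⁵ J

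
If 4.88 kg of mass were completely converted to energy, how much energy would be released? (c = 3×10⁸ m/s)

Using E = mc²:
c² = (3×10⁸)² = 9×10¹⁶ m²/s²
E = 4.88 × 9×10¹⁶ = 4.392×10¹⁷ J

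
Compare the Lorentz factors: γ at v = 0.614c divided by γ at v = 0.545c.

γ₁ = 1/√(1 - 0.614²) = 1.267
γ₂ = 1/√(1 - 0.545²) = 1.193
γ₁/γ₂ = 1.267/1.193 = 1.062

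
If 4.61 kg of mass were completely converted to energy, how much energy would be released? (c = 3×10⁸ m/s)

Using E = mc²:
c² = (3×10⁸)² = 9×10¹⁶ m²/s²
E = 4.61 × 9×10¹⁶ = 4.149×10¹⁷ J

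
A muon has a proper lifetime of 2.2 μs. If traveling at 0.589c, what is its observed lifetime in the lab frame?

Proper lifetime τ₀ = 2.2 μs
γ = 1/√(1 - 0.589²) = 1.2374
τ = γτ₀ = 1.2374 × 2.2 μs = 2.722 μs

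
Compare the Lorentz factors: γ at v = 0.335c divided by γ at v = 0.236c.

γ₁ = 1/√(1 - 0.335²) = 1.061
γ₂ = 1/√(1 - 0.236²) = 1.029
γ₁/γ₂ = 1.061/1.029 = 1.031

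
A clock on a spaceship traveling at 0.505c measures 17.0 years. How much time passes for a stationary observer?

Proper time Δt₀ = 17.0 years
γ = 1/√(1 - 0.505²) = 1.159
Δt = γΔt₀ = 1.159 × 17.0 = 19.70 years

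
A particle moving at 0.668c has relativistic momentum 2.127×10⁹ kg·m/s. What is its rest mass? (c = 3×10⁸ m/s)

γ = 1/√(1 - 0.668²) = 1.3438
v = 0.668 × 3×10⁸ = 2.004×10⁸ m/s
m = p/(γv) = 2.127×10⁹/(1.3438 × 2.004×10⁸) = 7.898 kg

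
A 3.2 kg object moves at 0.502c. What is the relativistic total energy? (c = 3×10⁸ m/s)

γ = 1/√(1 - 0.502²) = 1.1562
mc² = 3.2 × (3×10⁸)² = 2.880×10¹⁷ J
E = γmc² = 1.1562 × 2.880×10¹⁷ = 3.330×10¹⁷ J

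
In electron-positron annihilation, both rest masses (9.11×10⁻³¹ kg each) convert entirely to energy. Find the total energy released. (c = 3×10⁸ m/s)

Both particles have the same rest mass, so total mass = 2m
E = 2m·c² = 2 × 9.11×10⁻³¹ × (3×10⁸)²
= 2 × 9.11×10⁻³¹ × 9×10¹⁶
= 1.640×10⁻¹³ J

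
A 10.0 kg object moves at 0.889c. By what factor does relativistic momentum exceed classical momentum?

p_rel = γmv, p_class = mv
Ratio = γ = 1/√(1 - 0.889²) = 2.184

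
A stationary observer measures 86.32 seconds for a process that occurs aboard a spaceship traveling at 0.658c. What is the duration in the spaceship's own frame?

Dilated time Δt = 86.32 seconds
γ = 1/√(1 - 0.658²) = 1.328
Δt₀ = Δt/γ = 86.32/1.328 = 65.00 seconds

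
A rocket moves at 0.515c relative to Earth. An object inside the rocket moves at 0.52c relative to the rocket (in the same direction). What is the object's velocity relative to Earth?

u = (u' + v)/(1 + u'v/c²)
Numerator: 0.52 + 0.515 = 1.035
Denominator: 1 + 0.2678 = 1.2678
u = 1.035/1.2678 = 0.8164c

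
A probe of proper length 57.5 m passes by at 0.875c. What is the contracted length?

Proper length L₀ = 57.5 m
γ = 1/√(1 - 0.875²) = 2.0656
L = L₀/γ = 57.5/2.0656 = 27.84 m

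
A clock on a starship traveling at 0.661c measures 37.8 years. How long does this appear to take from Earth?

Proper time Δt₀ = 37.8 years
γ = 1/√(1 - 0.661²) = 1.3326
Δt = γΔt₀ = 1.3326 × 37.8 = 50.37 years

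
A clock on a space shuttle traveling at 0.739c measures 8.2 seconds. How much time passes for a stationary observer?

Proper time Δt₀ = 8.2 seconds
γ = 1/√(1 - 0.739²) = 1.484
Δt = γΔt₀ = 1.484 × 8.2 = 12.17 seconds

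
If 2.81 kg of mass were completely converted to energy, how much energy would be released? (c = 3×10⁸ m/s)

Using E = mc²:
c² = (3×10⁸)² = 9×10¹⁶ m²/s²
E = 2.81 × 9×10¹⁶ = 2.529×10¹⁷ J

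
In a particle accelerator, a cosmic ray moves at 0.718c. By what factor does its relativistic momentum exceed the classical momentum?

p_rel = γmv, p_class = mv
Ratio = γ = 1/√(1 - 0.718²)
= 1/√(0.484476) = 1.437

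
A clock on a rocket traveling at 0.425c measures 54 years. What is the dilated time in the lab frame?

Proper time Δt₀ = 54 years
γ = 1/√(1 - 0.425²) = 1.10474
Δt = γΔt₀ = 1.10474 × 54 = 59.66 years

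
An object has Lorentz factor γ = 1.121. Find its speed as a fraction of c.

From γ = 1/√(1 - v²/c²):
1/γ² = 1/1.121² = 0.7958
v²/c² = 1 - 0.7958 = 0.2042
v/c = √(0.2042) = 0.4519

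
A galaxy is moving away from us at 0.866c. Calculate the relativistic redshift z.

β = 0.866
(1+β)/(1-β) = 1.866/0.134 = 13.93
√(13.93) = 3.732
z = 3.732 - 1 = 2.732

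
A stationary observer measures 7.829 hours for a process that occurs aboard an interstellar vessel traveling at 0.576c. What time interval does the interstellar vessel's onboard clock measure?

Dilated time Δt = 7.829 hours
γ = 1/√(1 - 0.576²) = 1.2233
Δt₀ = Δt/γ = 7.829/1.2233 = 6.400 hours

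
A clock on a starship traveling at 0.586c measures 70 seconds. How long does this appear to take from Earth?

Proper time Δt₀ = 70 seconds
γ = 1/√(1 - 0.586²) = 1.2341
Δt = γΔt₀ = 1.2341 × 70 = 86.39 seconds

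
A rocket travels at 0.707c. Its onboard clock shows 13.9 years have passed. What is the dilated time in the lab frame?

Proper time Δt₀ = 13.9 years
γ = 1/√(1 - 0.707²) = 1.414
Δt = γΔt₀ = 1.414 × 13.9 = 19.65 years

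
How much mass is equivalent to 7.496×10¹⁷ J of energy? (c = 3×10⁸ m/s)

From E = mc², we get m = E/c²
c² = (3×10⁸)² = 9×10¹⁶ m²/s²
m = 7.496×10¹⁷ / 9×10¹⁶ = 8.329 kg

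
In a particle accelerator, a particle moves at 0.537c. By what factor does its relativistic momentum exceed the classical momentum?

p_rel = γmv, p_class = mv
Ratio = γ = 1/√(1 - 0.537²)
= 1/√(0.711631) = 1.185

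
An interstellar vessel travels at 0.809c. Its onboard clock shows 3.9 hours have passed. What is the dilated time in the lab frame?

Proper time Δt₀ = 3.9 hours
γ = 1/√(1 - 0.809²) = 1.7012
Δt = γΔt₀ = 1.7012 × 3.9 = 6.635 hours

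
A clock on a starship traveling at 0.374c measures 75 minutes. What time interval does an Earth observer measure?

Proper time Δt₀ = 75 minutes
γ = 1/√(1 - 0.374²) = 1.0783
Δt = γΔt₀ = 1.0783 × 75 = 80.87 minutes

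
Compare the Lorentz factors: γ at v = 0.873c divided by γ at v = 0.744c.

γ₁ = 1/√(1 - 0.873²) = 2.0504
γ₂ = 1/√(1 - 0.744²) = 1.4966
γ₁/γ₂ = 2.0504/1.4966 = 1.370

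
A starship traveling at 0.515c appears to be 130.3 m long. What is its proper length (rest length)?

Contracted length L = 130.3 m
γ = 1/√(1 - 0.515²) = 1.1666
L₀ = γL = 1.1666 × 130.3 = 152.0 m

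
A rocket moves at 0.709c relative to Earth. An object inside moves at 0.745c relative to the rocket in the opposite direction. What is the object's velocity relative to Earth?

Object's velocity in rocket frame is u' = -0.745c
u = (u' + v)/(1 + u'v/c²) = (v - 0.745)/(1 - 0.745·v/c²)
Numerator: 0.709 - 0.745 = -0.036
Denominator: 1 - 0.528205 = 0.471795
u = -0.036/0.471795 = -0.07630c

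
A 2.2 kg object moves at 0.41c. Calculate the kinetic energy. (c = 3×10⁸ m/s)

γ = 1/√(1 - 0.41²) = 1.096388
γ - 1 = 0.096388
KE = (γ-1)mc² = 0.096388 × 2.2 × (3×10⁸)² = 1.908×10¹⁶ J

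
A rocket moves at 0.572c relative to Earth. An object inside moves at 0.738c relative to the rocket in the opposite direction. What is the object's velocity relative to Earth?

Object's velocity in rocket frame is u' = -0.738c
u = (u' + v)/(1 + u'v/c²) = (v - 0.738)/(1 - 0.738·v/c²)
Numerator: 0.572 - 0.738 = -0.166
Denominator: 1 - 0.422136 = 0.577864
u = -0.166/0.577864 = -0.2873c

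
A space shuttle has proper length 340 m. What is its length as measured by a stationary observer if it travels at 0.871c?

Proper length L₀ = 340 m
γ = 1/√(1 - 0.871²) = 2.0355
L = L₀/γ = 340/2.0355 = 167.0 m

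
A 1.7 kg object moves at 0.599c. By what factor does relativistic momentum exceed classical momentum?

p_rel = γmv, p_class = mv
Ratio = γ = 1/√(1 - 0.599²) = 1.249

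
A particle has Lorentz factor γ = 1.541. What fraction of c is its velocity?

From γ = 1/√(1 - v²/c²):
1/γ² = 1/1.541² = 0.42111
v²/c² = 1 - 0.42111 = 0.57889
v/c = √(0.57889) = 0.7608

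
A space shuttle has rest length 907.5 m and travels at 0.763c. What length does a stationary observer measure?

Proper length L₀ = 907.5 m
γ = 1/√(1 - 0.763²) = 1.547
L = L₀/γ = 907.5/1.547 = 586.6 m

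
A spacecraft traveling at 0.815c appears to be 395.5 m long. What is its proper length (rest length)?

Contracted length L = 395.5 m
γ = 1/√(1 - 0.815²) = 1.7257
L₀ = γL = 1.7257 × 395.5 = 682.5 m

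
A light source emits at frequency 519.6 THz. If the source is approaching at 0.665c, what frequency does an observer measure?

β = v/c = 0.665
(1+β)/(1-β) = 1.665/0.335 = 4.970
Doppler factor = √(4.970) = 2.229
f_obs = 519.6 × 2.229 = 1158 THz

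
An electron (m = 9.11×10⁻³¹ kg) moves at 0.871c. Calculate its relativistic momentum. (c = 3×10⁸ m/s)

γ = 1/√(1 - 0.871²) = 2.0355
v = 0.871 × 3×10⁸ = 2.613×10⁸ m/s
p = γmv = 2.0355 × 9.11×10⁻³¹ × 2.613×10⁸ = 4.845×10⁻²² kg·m/s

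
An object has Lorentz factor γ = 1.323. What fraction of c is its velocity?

From γ = 1/√(1 - v²/c²):
1/γ² = 1/1.323² = 0.57132
v²/c² = 1 - 0.57132 = 0.42868
v/c = √(0.42868) = 0.6547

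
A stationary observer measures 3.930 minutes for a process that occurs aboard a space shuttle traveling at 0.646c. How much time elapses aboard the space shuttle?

Dilated time Δt = 3.930 minutes
γ = 1/√(1 - 0.646²) = 1.310
Δt₀ = Δt/γ = 3.930/1.310 = 3.000 minutes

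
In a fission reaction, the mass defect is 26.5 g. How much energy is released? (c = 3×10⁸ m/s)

Convert mass defect: Δm = 26.5 g = 0.0265 kg
E = Δm·c² = 0.0265 × (3×10⁸)²
= 0.0265 × 9×10¹⁶ = 2.385×10¹⁵ J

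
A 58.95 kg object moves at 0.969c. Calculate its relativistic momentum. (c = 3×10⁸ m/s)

γ = 1/√(1 - 0.969²) = 4.0476
v = 0.969 × 3×10⁸ = 2.907×10⁸ m/s
p = γmv = 4.0476 × 58.95 × 2.907×10⁸ = 6.936×10¹⁰ kg·m/s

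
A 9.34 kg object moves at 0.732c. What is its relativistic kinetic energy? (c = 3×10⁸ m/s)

γ = 1/√(1 - 0.732²) = 1.4678
γ - 1 = 0.4678
KE = (γ-1)mc² = 0.4678 × 9.34 × (3×10⁸)² = 3.932×10¹⁷ J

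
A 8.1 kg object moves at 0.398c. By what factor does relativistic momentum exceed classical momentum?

p_rel = γmv, p_class = mv
Ratio = γ = 1/√(1 - 0.398²) = 1.090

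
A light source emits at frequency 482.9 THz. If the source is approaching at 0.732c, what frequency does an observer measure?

β = v/c = 0.732
(1+β)/(1-β) = 1.732/0.268 = 6.463
Doppler factor = √(6.463) = 2.542
f_obs = 482.9 × 2.542 = 1228 THz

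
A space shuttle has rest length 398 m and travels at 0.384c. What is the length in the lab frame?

Proper length L₀ = 398 m
γ = 1/√(1 - 0.384²) = 1.083
L = L₀/γ = 398/1.083 = 367.5 m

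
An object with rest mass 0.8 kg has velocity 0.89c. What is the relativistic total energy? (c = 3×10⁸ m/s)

γ = 1/√(1 - 0.89²) = 2.193
mc² = 0.8 × (3×10⁸)² = 7.200×10¹⁶ J
E = γmc² = 2.193 × 7.200×10¹⁶ = 1.579×10¹⁷ J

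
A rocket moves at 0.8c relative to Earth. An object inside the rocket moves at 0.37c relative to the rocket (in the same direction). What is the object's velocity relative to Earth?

u = (u' + v)/(1 + u'v/c²)
Numerator: 0.37 + 0.8 = 1.17
Denominator: 1 + 0.296 = 1.296
u = 1.17/1.296 = 0.9028c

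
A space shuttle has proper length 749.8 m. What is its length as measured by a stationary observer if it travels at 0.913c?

Proper length L₀ = 749.8 m
γ = 1/√(1 - 0.913²) = 2.451
L = L₀/γ = 749.8/2.451 = 305.9 m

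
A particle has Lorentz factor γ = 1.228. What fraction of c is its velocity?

From γ = 1/√(1 - v²/c²):
1/γ² = 1/1.228² = 0.6631
v²/c² = 1 - 0.6631 = 0.3369
v/c = √(0.3369) = 0.5804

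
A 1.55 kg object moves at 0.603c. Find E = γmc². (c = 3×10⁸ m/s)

γ = 1/√(1 - 0.603²) = 1.254
mc² = 1.55 × (3×10⁸)² = 1.395×10¹⁷ J
E = γmc² = 1.254 × 1.395×10¹⁷ = 1.749×10¹⁷ J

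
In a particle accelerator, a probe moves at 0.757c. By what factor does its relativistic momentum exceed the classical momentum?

p_rel = γmv, p_class = mv
Ratio = γ = 1/√(1 - 0.757²)
= 1/√(0.426951) = 1.530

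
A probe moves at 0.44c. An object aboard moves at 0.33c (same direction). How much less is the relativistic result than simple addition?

Classical: u' + v = 0.33 + 0.44 = 0.77c
Relativistic: u = (0.33 + 0.44)/(1 + 0.1452) = 0.77/1.1452 = 0.67237c
Difference: 0.77 - 0.67237 = 0.09763c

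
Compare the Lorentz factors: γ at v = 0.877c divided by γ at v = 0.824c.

γ₁ = 1/√(1 - 0.877²) = 2.081
γ₂ = 1/√(1 - 0.824²) = 1.765
γ₁/γ₂ = 2.081/1.765 = 1.179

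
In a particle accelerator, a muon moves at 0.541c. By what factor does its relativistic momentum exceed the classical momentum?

p_rel = γmv, p_class = mv
Ratio = γ = 1/√(1 - 0.541²)
= 1/√(0.707319) = 1.189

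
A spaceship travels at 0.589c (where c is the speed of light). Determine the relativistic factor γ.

v/c = 0.589, so (v/c)² = 0.346921
1 - (v/c)² = 0.653079
γ = 1/√(0.653079) = 1.237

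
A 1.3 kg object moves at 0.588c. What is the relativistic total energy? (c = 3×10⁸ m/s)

γ = 1/√(1 - 0.588²) = 1.236
mc² = 1.3 × (3×10⁸)² = 1.170×10¹⁷ J
E = γmc² = 1.236 × 1.170×10¹⁷ = 1.446×10¹⁷ J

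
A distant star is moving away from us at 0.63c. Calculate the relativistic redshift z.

β = 0.63
(1+β)/(1-β) = 1.63/0.37 = 4.405
√(4.405) = 2.099
z = 2.099 - 1 = 1.099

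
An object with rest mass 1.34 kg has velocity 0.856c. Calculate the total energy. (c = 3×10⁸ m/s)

γ = 1/√(1 - 0.856²) = 1.9343
mc² = 1.34 × (3×10⁸)² = 1.206×10¹⁷ J
E = γmc² = 1.9343 × 1.206×10¹⁷ = 2.333×10¹⁷ J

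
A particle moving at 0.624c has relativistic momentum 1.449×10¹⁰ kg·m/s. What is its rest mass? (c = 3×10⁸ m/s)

γ = 1/√(1 - 0.624²) = 1.2797
v = 0.624 × 3×10⁸ = 1.872×10⁸ m/s
m = p/(γv) = 1.449×10¹⁰/(1.2797 × 1.872×10⁸) = 60.49 kg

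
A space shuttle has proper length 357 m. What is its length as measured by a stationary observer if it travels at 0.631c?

Proper length L₀ = 357 m
γ = 1/√(1 - 0.631²) = 1.289
L = L₀/γ = 357/1.289 = 277.0 m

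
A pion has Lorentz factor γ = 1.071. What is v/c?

From γ = 1/√(1 - v²/c²):
1/γ² = 1/1.071² = 0.87181
v²/c² = 1 - 0.87181 = 0.12819
v/c = √(0.12819) = 0.3580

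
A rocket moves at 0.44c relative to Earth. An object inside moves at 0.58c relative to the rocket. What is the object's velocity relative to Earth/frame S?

u = (u' + v)/(1 + u'v/c²)
Numerator: 0.58 + 0.44 = 1.02
Denominator: 1 + 0.2552 = 1.2552
u = 1.02/1.2552 = 0.8126c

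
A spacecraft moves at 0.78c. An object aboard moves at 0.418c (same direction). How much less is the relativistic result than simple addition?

Classical: u' + v = 0.418 + 0.78 = 1.198c
Relativistic: u = (0.418 + 0.78)/(1 + 0.32604) = 1.198/1.32604 = 0.9034c
Difference: 1.198 - 0.9034 = 0.2946c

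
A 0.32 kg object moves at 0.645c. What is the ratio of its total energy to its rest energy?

E = γmc², E₀ = mc²
E/E₀ = γ = 1/√(1 - 0.645²) = 1.309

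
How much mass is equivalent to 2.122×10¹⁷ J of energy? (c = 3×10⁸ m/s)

From E = mc², we get m = E/c²
c² = (3×10⁸)² = 9×10¹⁶ m²/s²
m = 2.122×10¹⁷ / 9×10¹⁶ = 2.358 kg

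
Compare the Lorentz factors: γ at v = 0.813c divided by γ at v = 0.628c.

γ₁ = 1/√(1 - 0.813²) = 1.71743
γ₂ = 1/√(1 - 0.628²) = 1.28499
γ₁/γ₂ = 1.71743/1.28499 = 1.337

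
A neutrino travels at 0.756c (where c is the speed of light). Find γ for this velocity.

v/c = 0.756, so (v/c)² = 0.571536
1 - (v/c)² = 0.428464
γ = 1/√(0.428464) = 1.528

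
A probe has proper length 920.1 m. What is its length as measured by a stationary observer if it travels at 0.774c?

Proper length L₀ = 920.1 m
γ = 1/√(1 - 0.774²) = 1.5793
L = L₀/γ = 920.1/1.5793 = 582.6 m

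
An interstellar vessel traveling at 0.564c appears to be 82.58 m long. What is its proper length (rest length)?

Contracted length L = 82.58 m
γ = 1/√(1 - 0.564²) = 1.211
L₀ = γL = 1.211 × 82.58 = 100.0 m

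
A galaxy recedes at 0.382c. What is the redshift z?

β = 0.382
(1+β)/(1-β) = 1.382/0.618 = 2.2362
√(2.2362) = 1.4954
z = 1.4954 - 1 = 0.4954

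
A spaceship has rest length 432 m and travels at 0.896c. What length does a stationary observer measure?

Proper length L₀ = 432 m
γ = 1/√(1 - 0.896²) = 2.252
L = L₀/γ = 432/2.252 = 191.8 m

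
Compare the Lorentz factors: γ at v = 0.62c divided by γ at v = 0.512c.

γ₁ = 1/√(1 - 0.62²) = 1.275
γ₂ = 1/√(1 - 0.512²) = 1.164
γ₁/γ₂ = 1.275/1.164 = 1.095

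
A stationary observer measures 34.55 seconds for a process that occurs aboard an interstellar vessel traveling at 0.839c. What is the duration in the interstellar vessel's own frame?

Dilated time Δt = 34.55 seconds
γ = 1/√(1 - 0.839²) = 1.838
Δt₀ = Δt/γ = 34.55/1.838 = 18.80 seconds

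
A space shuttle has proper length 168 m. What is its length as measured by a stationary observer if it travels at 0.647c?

Proper length L₀ = 168 m
γ = 1/√(1 - 0.647²) = 1.311
L = L₀/γ = 168/1.311 = 128.1 m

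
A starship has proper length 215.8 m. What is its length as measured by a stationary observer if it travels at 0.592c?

Proper length L₀ = 215.8 m
γ = 1/√(1 - 0.592²) = 1.241
L = L₀/γ = 215.8/1.241 = 173.9 m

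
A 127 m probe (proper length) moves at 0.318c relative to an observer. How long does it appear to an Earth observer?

Proper length L₀ = 127 m
γ = 1/√(1 - 0.318²) = 1.055
L = L₀/γ = 127/1.055 = 120.4 m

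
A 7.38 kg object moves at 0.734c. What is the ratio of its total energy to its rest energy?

E = γmc², E₀ = mc²
E/E₀ = γ = 1/√(1 - 0.734²) = 1.472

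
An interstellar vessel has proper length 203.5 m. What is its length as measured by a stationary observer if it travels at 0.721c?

Proper length L₀ = 203.5 m
γ = 1/√(1 - 0.721²) = 1.443
L = L₀/γ = 203.5/1.443 = 141.0 m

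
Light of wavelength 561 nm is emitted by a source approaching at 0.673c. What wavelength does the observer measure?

β = 0.673
Wavelength Doppler factor = √(0.327/1.673) = √(0.19546) = 0.4421
λ_obs = 561 × 0.4421 = 248.0 nm (blueshift)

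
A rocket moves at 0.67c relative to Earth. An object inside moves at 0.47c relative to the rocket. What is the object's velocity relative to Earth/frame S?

u = (u' + v)/(1 + u'v/c²)
Numerator: 0.47 + 0.67 = 1.14
Denominator: 1 + 0.3149 = 1.3149
u = 1.14/1.3149 = 0.8670c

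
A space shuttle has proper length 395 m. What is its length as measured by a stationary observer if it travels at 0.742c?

Proper length L₀ = 395 m
γ = 1/√(1 - 0.742²) = 1.4916
L = L₀/γ = 395/1.4916 = 264.8 m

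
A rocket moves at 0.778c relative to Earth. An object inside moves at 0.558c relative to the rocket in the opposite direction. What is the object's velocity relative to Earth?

Object's velocity in rocket frame is u' = -0.558c
u = (u' + v)/(1 + u'v/c²) = (v - 0.558)/(1 - 0.558·v/c²)
Numerator: 0.778 - 0.558 = 0.22
Denominator: 1 - 0.434124 = 0.565876
u = 0.22/0.565876 = 0.3888c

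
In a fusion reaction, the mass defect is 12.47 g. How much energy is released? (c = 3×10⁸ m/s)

Convert mass defect: Δm = 12.47 g = 0.01247 kg
E = Δm·c² = 0.01247 × (3×10⁸)²
= 0.01247 × 9×10¹⁶ = 1.122×10¹⁵ J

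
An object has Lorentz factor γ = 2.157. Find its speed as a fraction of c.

From γ = 1/√(1 - v²/c²):
1/γ² = 1/2.157² = 0.21493
v²/c² = 1 - 0.21493 = 0.78507
v/c = √(0.78507) = 0.8860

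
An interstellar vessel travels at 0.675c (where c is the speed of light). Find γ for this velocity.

v/c = 0.675, so (v/c)² = 0.455625
1 - (v/c)² = 0.544375
γ = 1/√(0.544375) = 1.355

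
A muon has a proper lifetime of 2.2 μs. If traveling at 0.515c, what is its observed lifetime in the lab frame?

Proper lifetime τ₀ = 2.2 μs
γ = 1/√(1 - 0.515²) = 1.167
τ = γτ₀ = 1.167 × 2.2 μs = 2.567 μs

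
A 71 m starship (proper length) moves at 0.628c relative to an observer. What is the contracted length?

Proper length L₀ = 71 m
γ = 1/√(1 - 0.628²) = 1.285
L = L₀/γ = 71/1.285 = 55.25 m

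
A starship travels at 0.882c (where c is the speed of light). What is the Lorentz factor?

v/c = 0.882, so (v/c)² = 0.777924
1 - (v/c)² = 0.222076
γ = 1/√(0.222076) = 2.122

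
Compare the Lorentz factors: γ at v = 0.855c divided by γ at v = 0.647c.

γ₁ = 1/√(1 - 0.855²) = 1.9282
γ₂ = 1/√(1 - 0.647²) = 1.3115
γ₁/γ₂ = 1.9282/1.3115 = 1.470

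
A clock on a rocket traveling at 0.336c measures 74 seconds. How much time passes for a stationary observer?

Proper time Δt₀ = 74 seconds
γ = 1/√(1 - 0.336²) = 1.0617
Δt = γΔt₀ = 1.0617 × 74 = 78.57 seconds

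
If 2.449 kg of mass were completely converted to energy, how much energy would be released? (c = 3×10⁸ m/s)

Using E = mc²:
c² = (3×10⁸)² = 9×10¹⁶ m²/s²
E = 2.449 × 9×10¹⁶ = 2.204×10¹⁷ J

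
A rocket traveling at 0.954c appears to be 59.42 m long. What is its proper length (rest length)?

Contracted length L = 59.42 m
γ = 1/√(1 - 0.954²) = 3.335
L₀ = γL = 3.335 × 59.42 = 198.2 m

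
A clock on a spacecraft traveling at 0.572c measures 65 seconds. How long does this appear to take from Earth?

Proper time Δt₀ = 65 seconds
γ = 1/√(1 - 0.572²) = 1.219
Δt = γΔt₀ = 1.219 × 65 = 79.24 seconds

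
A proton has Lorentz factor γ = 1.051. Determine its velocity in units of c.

From γ = 1/√(1 - v²/c²):
1/γ² = 1/1.051² = 0.9053
v²/c² = 1 - 0.9053 = 0.09470
v/c = √(0.09470) = 0.3077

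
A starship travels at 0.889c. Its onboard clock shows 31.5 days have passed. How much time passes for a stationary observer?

Proper time Δt₀ = 31.5 days
γ = 1/√(1 - 0.889²) = 2.1838
Δt = γΔt₀ = 2.1838 × 31.5 = 68.79 days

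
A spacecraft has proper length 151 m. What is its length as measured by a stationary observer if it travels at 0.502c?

Proper length L₀ = 151 m
γ = 1/√(1 - 0.502²) = 1.156
L = L₀/γ = 151/1.156 = 130.6 m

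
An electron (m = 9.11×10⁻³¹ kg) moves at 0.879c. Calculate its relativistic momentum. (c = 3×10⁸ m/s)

γ = 1/√(1 - 0.879²) = 2.097
v = 0.879 × 3×10⁸ = 2.637×10⁸ m/s
p = γmv = 2.097 × 9.11×10⁻³¹ × 2.637×10⁸ = 5.038×10⁻²² kg·m/s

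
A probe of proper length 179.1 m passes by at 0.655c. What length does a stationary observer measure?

Proper length L₀ = 179.1 m
γ = 1/√(1 - 0.655²) = 1.3234
L = L₀/γ = 179.1/1.3234 = 135.3 m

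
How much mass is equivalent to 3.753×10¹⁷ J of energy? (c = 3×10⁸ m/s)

From E = mc², we get m = E/c²
c² = (3×10⁸)² = 9×10¹⁶ m²/s²
m = 3.753×10¹⁷ / 9×10¹⁶ = 4.170 kg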